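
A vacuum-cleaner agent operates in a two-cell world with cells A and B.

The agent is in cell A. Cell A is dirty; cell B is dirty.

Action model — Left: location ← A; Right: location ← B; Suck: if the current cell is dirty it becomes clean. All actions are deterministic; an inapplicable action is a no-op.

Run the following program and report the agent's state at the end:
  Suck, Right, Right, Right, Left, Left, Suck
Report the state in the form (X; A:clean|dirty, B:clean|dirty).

(A; A:clean, B:dirty)

Suck (#1): (A; A:clean, B:dirty)
Right (#2): (B; A:clean, B:dirty)
Right (#3): (B; A:clean, B:dirty)
Right (#4): (B; A:clean, B:dirty)
Left (#5): (A; A:clean, B:dirty)
Left (#6): (A; A:clean, B:dirty)
Suck (#7): (A; A:clean, B:dirty)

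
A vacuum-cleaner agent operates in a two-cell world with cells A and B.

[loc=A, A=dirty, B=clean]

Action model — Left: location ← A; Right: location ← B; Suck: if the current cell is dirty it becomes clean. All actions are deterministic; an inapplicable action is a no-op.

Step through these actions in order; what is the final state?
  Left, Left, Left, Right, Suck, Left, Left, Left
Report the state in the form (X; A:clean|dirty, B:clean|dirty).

t=1 Left ⇒ (A; A:dirty, B:clean)
t=2 Left ⇒ (A; A:dirty, B:clean)
t=3 Left ⇒ (A; A:dirty, B:clean)
t=4 Right ⇒ (B; A:dirty, B:clean)
t=5 Suck ⇒ (B; A:dirty, B:clean)
t=6 Left ⇒ (A; A:dirty, B:clean)
t=7 Left ⇒ (A; A:dirty, B:clean)
t=8 Left ⇒ (A; A:dirty, B:clean)

(A; A:dirty, B:clean)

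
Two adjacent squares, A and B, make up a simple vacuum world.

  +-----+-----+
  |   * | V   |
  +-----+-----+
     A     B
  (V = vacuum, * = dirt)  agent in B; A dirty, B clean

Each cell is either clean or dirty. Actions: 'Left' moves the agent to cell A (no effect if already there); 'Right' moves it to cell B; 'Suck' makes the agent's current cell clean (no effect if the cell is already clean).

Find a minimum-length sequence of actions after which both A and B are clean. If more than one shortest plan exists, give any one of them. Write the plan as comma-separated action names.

Left, Suck

[1] after Left: <A|dirty|clean>
[2] after Suck: <A|clean|clean>
min 2: go A then Suck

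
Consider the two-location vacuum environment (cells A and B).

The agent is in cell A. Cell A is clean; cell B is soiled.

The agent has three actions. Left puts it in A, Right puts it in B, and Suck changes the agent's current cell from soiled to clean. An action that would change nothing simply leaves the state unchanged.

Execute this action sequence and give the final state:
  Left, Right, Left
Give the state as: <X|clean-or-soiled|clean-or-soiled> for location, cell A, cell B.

step 1/3 (Left): <A|clean|soiled>
step 2/3 (Right): <B|clean|soiled>
step 3/3 (Left): <A|clean|soiled>

<A|clean|soiled>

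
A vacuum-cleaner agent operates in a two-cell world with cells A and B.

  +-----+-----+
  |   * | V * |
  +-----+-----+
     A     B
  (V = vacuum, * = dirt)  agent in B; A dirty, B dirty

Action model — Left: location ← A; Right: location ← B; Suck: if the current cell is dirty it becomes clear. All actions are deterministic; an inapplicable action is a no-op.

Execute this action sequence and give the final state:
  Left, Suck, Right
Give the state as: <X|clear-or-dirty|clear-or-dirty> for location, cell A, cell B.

<B|clear|dirty>

Left (#1): <A|dirty|dirty>
Suck (#2): <A|clear|dirty>
Right (#3): <B|clear|dirty>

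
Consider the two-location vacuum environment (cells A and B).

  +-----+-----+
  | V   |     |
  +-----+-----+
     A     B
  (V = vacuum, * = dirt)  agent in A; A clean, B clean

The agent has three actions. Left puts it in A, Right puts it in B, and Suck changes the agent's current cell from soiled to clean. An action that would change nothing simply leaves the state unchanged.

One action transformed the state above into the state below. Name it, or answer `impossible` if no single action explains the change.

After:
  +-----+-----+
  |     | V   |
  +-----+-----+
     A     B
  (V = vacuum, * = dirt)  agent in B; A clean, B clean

Right

try  Left: loc=A A=clean B=clean
try Right: loc=B A=clean B=clean  ← match
try  Suck: loc=A A=clean B=clean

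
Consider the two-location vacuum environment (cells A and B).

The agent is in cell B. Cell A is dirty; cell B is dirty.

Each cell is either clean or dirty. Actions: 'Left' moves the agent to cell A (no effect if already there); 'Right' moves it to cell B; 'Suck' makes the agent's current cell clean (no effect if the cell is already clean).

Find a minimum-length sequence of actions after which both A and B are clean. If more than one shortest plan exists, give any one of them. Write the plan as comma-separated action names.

[1] after Suck: (B; A:dirty, B:clean)
[2] after Left: (A; A:dirty, B:clean)
[3] after Suck: (A; A:clean, B:clean)
min 3: Suck B + move + Suck A

Suck, Left, Suck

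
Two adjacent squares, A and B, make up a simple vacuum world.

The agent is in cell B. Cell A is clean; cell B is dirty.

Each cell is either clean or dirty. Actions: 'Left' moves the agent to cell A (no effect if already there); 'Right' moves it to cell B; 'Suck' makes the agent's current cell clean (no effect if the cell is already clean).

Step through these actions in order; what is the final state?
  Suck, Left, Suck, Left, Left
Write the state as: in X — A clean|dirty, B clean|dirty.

in A — A clean, B clean

step 1/5 (Suck): in B — A clean, B clean
step 2/5 (Left): in A — A clean, B clean
step 3/5 (Suck): in A — A clean, B clean
step 4/5 (Left): in A — A clean, B clean
step 5/5 (Left): in A — A clean, B clean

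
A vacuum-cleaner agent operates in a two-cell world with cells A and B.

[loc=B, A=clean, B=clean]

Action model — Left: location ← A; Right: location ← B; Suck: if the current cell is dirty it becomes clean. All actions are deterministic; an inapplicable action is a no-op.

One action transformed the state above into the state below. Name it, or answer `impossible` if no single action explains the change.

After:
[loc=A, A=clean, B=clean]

try  Left: in A — A clean, B clean  ← match
try Right: in B — A clean, B clean
try  Suck: in B — A clean, B clean

Left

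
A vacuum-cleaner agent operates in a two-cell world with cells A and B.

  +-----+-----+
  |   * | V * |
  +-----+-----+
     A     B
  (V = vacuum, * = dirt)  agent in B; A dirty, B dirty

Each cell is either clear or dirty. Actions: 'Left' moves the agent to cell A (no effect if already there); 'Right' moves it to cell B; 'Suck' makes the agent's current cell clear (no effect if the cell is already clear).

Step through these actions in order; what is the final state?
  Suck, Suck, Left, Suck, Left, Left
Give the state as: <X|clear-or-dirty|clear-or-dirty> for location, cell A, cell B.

<A|clear|clear>

t=1 Suck ⇒ <B|dirty|clear>
t=2 Suck ⇒ <B|dirty|clear>
t=3 Left ⇒ <A|dirty|clear>
t=4 Suck ⇒ <A|clear|clear>
t=5 Left ⇒ <A|clear|clear>
t=6 Left ⇒ <A|clear|clear>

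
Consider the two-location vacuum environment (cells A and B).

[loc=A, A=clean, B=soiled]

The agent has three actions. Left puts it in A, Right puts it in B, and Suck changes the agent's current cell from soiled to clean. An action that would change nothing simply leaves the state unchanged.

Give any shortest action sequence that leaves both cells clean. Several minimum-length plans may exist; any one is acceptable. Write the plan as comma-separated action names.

Right, Suck

1. Right → loc=B A=clean B=soiled
2. Suck → loc=B A=clean B=clean
min 2: go B then Suck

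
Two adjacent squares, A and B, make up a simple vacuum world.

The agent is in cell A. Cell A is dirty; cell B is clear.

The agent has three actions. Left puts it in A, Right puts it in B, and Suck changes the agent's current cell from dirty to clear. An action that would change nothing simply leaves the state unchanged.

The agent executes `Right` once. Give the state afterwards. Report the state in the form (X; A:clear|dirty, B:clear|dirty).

(B; A:dirty, B:clear)

start: (A; A:dirty, B:clear)
1. Right → (B; A:dirty, B:clear)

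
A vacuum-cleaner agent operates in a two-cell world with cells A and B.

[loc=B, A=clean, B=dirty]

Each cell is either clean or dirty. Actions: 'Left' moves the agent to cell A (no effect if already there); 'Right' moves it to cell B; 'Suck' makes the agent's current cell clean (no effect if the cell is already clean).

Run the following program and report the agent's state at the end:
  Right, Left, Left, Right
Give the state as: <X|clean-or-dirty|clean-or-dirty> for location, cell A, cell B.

<B|clean|dirty>

1) do Right; now <B|clean|dirty>
2) do Left; now <A|clean|dirty>
3) do Left; now <A|clean|dirty>
4) do Right; now <B|clean|dirty>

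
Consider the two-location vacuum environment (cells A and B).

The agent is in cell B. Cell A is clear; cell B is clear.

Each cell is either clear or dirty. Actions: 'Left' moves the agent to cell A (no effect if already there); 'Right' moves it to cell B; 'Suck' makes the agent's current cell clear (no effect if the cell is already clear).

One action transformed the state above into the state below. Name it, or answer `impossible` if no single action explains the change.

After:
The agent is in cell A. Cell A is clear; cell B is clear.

try  Left: <A|clear|clear>  ← match
try Right: <B|clear|clear>
try  Suck: <B|clear|clear>

Left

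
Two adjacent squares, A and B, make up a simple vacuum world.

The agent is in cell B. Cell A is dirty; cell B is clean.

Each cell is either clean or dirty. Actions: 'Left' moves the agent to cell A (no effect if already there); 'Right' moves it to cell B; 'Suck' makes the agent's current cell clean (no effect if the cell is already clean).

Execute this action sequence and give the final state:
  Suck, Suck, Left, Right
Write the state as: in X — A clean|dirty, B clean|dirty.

in B — A dirty, B clean

Suck (#1): in B — A dirty, B clean
Suck (#2): in B — A dirty, B clean
Left (#3): in A — A dirty, B clean
Right (#4): in B — A dirty, B clean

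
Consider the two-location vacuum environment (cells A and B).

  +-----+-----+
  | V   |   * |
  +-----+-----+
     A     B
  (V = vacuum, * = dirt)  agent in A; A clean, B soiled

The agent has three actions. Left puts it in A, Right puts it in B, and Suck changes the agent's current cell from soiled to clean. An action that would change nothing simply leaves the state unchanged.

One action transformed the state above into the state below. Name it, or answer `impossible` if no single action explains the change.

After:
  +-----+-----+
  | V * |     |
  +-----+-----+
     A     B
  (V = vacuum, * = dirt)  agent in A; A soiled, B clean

try  Left: <A|clean|soiled>
try Right: <B|clean|soiled>
try  Suck: <A|clean|soiled>
no single action produces the after-state

impossible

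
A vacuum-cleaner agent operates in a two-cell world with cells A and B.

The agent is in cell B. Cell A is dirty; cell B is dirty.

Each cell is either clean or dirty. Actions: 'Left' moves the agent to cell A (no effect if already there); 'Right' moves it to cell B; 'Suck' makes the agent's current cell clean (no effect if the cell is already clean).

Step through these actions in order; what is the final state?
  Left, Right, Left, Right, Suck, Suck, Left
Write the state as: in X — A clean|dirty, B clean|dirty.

1. Left → in A — A dirty, B dirty
2. Right → in B — A dirty, B dirty
3. Left → in A — A dirty, B dirty
4. Right → in B — A dirty, B dirty
5. Suck → in B — A dirty, B clean
6. Suck → in B — A dirty, B clean
7. Left → in A — A dirty, B clean

in A — A dirty, B clean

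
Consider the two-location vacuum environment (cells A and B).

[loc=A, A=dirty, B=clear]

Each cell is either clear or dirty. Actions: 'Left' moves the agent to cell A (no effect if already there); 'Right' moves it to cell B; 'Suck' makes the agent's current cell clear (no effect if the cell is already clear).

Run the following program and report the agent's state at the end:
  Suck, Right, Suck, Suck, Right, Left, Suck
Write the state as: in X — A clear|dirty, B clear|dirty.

in A — A clear, B clear

1. Suck → in A — A clear, B clear
2. Right → in B — A clear, B clear
3. Suck → in B — A clear, B clear
4. Suck → in B — A clear, B clear
5. Right → in B — A clear, B clear
6. Left → in A — A clear, B clear
7. Suck → in A — A clear, B clear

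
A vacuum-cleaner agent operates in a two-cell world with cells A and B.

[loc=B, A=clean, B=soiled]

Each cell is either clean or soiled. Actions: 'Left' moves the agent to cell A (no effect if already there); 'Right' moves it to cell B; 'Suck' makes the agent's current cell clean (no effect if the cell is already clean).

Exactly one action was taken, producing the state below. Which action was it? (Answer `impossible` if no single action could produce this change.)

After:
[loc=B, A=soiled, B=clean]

try  Left: (A; A:clean, B:soiled)
try Right: (B; A:clean, B:soiled)
try  Suck: (B; A:clean, B:clean)
no single action produces the after-state

impossible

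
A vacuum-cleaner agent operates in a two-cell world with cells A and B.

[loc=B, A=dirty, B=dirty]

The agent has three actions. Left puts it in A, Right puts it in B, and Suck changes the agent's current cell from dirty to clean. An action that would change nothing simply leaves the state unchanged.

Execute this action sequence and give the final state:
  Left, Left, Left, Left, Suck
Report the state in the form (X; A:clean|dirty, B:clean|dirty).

1) do Left; now (A; A:dirty, B:dirty)
2) do Left; now (A; A:dirty, B:dirty)
3) do Left; now (A; A:dirty, B:dirty)
4) do Left; now (A; A:dirty, B:dirty)
5) do Suck; now (A; A:clean, B:dirty)

(A; A:clean, B:dirty)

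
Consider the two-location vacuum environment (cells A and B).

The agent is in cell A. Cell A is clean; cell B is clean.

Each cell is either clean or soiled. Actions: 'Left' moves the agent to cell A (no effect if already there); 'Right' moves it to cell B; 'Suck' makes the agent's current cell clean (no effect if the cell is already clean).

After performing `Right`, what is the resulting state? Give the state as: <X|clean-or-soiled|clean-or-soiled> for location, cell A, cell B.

start: <A|clean|clean>
t=1 Right ⇒ <B|clean|clean>

<B|clean|clean>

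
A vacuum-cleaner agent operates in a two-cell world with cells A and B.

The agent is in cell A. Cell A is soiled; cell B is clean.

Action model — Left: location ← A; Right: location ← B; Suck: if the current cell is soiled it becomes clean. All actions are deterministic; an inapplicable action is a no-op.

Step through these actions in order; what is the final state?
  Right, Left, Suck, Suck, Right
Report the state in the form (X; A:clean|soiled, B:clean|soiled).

[1] after Right: (B; A:soiled, B:clean)
[2] after Left: (A; A:soiled, B:clean)
[3] after Suck: (A; A:clean, B:clean)
[4] after Suck: (A; A:clean, B:clean)
[5] after Right: (B; A:clean, B:clean)

(B; A:clean, B:clean)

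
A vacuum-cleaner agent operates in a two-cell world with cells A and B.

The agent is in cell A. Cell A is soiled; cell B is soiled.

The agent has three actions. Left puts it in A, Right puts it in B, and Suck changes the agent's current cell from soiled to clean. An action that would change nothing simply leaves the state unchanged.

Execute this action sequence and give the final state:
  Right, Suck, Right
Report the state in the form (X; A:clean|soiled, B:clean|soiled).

(B; A:soiled, B:clean)

step 1/3 (Right): (B; A:soiled, B:soiled)
step 2/3 (Suck): (B; A:soiled, B:clean)
step 3/3 (Right): (B; A:soiled, B:clean)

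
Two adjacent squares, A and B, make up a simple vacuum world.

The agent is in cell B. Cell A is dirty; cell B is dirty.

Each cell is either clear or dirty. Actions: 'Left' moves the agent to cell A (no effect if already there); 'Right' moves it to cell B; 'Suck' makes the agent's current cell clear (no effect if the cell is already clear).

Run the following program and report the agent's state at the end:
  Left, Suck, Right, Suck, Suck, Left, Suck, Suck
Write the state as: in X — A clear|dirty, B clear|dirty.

t=1 Left ⇒ in A — A dirty, B dirty
t=2 Suck ⇒ in A — A clear, B dirty
t=3 Right ⇒ in B — A clear, B dirty
t=4 Suck ⇒ in B — A clear, B clear
t=5 Suck ⇒ in B — A clear, B clear
t=6 Left ⇒ in A — A clear, B clear
t=7 Suck ⇒ in A — A clear, B clear
t=8 Suck ⇒ in A — A clear, B clear

in A — A clear, B clear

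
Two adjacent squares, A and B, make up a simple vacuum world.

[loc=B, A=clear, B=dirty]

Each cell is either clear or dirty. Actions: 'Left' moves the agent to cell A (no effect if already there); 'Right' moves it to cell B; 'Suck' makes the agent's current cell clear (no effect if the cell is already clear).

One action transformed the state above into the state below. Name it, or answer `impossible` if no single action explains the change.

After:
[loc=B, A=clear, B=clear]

try  Left: loc=A A=clear B=dirty
try Right: loc=B A=clear B=dirty
try  Suck: loc=B A=clear B=clear  ← match

Suck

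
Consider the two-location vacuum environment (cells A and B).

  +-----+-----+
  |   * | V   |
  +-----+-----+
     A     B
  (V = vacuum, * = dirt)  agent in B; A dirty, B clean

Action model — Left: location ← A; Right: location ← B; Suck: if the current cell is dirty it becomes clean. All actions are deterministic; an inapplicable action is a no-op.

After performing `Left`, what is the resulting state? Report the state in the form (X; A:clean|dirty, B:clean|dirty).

(A; A:dirty, B:clean)

start: (B; A:dirty, B:clean)
[1] after Left: (A; A:dirty, B:clean)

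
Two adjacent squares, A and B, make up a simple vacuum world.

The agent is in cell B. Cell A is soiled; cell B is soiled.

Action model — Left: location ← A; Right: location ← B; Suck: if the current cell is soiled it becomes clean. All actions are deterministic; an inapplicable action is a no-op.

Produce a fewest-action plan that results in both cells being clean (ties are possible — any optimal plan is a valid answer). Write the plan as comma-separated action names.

Suck, Left, Suck

Suck (#1): loc=B A=soiled B=clean
Left (#2): loc=A A=soiled B=clean
Suck (#3): loc=A A=clean B=clean
min 3: Suck B + move + Suck A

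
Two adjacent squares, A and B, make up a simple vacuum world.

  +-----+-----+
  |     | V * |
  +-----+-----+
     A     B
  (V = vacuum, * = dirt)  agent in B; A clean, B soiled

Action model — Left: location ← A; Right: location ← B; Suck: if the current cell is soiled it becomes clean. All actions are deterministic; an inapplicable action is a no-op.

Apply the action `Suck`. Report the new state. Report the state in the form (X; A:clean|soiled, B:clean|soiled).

start: (B; A:clean, B:soiled)
t=1 Suck ⇒ (B; A:clean, B:clean)

(B; A:clean, B:clean)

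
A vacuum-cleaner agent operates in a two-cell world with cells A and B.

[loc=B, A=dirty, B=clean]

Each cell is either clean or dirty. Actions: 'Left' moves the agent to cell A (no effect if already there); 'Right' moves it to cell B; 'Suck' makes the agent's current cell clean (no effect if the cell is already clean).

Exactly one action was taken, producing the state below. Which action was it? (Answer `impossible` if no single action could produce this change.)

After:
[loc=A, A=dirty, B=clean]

try  Left: loc=A A=dirty B=clean  ← match
try Right: loc=B A=dirty B=clean
try  Suck: loc=B A=dirty B=clean

Left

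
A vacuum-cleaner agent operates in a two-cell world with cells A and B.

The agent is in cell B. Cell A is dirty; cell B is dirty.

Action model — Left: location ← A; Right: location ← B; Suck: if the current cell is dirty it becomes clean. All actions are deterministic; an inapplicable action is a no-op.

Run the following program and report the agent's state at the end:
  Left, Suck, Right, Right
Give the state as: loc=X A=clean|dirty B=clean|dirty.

loc=B A=clean B=dirty

1) do Left; now loc=A A=dirty B=dirty
2) do Suck; now loc=A A=clean B=dirty
3) do Right; now loc=B A=clean B=dirty
4) do Right; now loc=B A=clean B=dirty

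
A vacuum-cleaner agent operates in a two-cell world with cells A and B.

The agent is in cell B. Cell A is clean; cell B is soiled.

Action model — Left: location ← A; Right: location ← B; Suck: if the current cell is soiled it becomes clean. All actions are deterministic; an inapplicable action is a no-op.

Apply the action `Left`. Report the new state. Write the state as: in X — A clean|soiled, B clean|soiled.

in A — A clean, B soiled

start: in B — A clean, B soiled
Left (#1): in A — A clean, B soiled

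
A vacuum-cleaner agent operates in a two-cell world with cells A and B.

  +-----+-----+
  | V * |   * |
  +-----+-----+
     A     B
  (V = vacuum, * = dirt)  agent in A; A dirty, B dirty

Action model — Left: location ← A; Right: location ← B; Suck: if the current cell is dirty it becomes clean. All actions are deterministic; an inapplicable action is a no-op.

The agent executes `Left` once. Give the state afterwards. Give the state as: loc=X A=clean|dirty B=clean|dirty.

start: loc=A A=dirty B=dirty
Left (#1): loc=A A=dirty B=dirty

loc=A A=dirty B=dirty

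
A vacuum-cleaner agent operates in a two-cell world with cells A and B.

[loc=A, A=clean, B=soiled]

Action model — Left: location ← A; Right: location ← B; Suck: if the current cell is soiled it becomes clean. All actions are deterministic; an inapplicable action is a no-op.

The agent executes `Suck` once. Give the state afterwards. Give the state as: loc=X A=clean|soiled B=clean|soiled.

loc=A A=clean B=soiled

start: loc=A A=clean B=soiled
[1] after Suck: loc=A A=clean B=soiled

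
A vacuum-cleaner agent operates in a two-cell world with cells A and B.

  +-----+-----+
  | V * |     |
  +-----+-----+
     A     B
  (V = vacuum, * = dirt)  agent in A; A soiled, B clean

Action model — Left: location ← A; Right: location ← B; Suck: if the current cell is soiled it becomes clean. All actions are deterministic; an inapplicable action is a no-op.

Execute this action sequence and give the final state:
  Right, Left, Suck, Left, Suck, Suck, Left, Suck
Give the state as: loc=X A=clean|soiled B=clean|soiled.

loc=A A=clean B=clean

step 1/8 (Right): loc=B A=soiled B=clean
step 2/8 (Left): loc=A A=soiled B=clean
step 3/8 (Suck): loc=A A=clean B=clean
step 4/8 (Left): loc=A A=clean B=clean
step 5/8 (Suck): loc=A A=clean B=clean
step 6/8 (Suck): loc=A A=clean B=clean
step 7/8 (Left): loc=A A=clean B=clean
step 8/8 (Suck): loc=A A=clean B=clean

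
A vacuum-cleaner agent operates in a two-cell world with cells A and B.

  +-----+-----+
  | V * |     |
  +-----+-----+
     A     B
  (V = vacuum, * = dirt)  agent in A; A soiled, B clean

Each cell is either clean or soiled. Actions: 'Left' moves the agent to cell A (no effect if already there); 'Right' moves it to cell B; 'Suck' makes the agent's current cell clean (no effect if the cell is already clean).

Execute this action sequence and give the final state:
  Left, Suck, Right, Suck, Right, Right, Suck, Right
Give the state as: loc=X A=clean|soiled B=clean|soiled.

1. Left → loc=A A=soiled B=clean
2. Suck → loc=A A=clean B=clean
3. Right → loc=B A=clean B=clean
4. Suck → loc=B A=clean B=clean
5. Right → loc=B A=clean B=clean
6. Right → loc=B A=clean B=clean
7. Suck → loc=B A=clean B=clean
8. Right → loc=B A=clean B=clean

loc=B A=clean B=clean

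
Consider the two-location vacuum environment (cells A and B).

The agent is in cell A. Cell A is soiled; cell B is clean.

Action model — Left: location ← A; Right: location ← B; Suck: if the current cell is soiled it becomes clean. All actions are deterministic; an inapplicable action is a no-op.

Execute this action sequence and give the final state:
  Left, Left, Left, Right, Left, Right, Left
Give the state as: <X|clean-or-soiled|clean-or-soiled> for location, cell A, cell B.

<A|soiled|clean>

[1] after Left: <A|soiled|clean>
[2] after Left: <A|soiled|clean>
[3] after Left: <A|soiled|clean>
[4] after Right: <B|soiled|clean>
[5] after Left: <A|soiled|clean>
[6] after Right: <B|soiled|clean>
[7] after Left: <A|soiled|clean>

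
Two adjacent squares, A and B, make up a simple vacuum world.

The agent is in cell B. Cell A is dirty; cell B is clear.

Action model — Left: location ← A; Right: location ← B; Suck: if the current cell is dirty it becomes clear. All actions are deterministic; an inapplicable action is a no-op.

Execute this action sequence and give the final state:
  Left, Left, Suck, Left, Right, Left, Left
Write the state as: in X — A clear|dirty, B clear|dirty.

1. Left → in A — A dirty, B clear
2. Left → in A — A dirty, B clear
3. Suck → in A — A clear, B clear
4. Left → in A — A clear, B clear
5. Right → in B — A clear, B clear
6. Left → in A — A clear, B clear
7. Left → in A — A clear, B clear

in A — A clear, B clear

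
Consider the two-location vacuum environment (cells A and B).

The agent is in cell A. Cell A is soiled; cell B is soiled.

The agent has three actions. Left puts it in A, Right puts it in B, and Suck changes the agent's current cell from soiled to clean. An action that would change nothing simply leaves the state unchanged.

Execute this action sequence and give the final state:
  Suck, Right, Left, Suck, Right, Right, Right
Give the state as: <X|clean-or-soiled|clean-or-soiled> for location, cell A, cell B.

Suck (#1): <A|clean|soiled>
Right (#2): <B|clean|soiled>
Left (#3): <A|clean|soiled>
Suck (#4): <A|clean|soiled>
Right (#5): <B|clean|soiled>
Right (#6): <B|clean|soiled>
Right (#7): <B|clean|soiled>

<B|clean|soiled>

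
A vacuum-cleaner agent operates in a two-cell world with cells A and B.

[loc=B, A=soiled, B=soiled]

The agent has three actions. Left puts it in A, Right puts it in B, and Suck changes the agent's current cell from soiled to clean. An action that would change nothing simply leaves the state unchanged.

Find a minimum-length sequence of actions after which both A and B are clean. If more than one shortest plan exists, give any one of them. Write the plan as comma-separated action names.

1. Suck → loc=B A=soiled B=clean
2. Left → loc=A A=soiled B=clean
3. Suck → loc=A A=clean B=clean
min 3: Suck B + move + Suck A

Suck, Left, Suck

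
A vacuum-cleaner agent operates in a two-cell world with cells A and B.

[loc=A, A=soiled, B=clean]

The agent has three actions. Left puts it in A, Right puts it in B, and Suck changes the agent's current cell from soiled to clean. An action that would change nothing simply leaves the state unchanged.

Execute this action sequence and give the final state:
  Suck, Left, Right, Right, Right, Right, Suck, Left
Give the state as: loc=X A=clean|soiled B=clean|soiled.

step 1/8 (Suck): loc=A A=clean B=clean
step 2/8 (Left): loc=A A=clean B=clean
step 3/8 (Right): loc=B A=clean B=clean
step 4/8 (Right): loc=B A=clean B=clean
step 5/8 (Right): loc=B A=clean B=clean
step 6/8 (Right): loc=B A=clean B=clean
step 7/8 (Suck): loc=B A=clean B=clean
step 8/8 (Left): loc=A A=clean B=clean

loc=A A=clean B=clean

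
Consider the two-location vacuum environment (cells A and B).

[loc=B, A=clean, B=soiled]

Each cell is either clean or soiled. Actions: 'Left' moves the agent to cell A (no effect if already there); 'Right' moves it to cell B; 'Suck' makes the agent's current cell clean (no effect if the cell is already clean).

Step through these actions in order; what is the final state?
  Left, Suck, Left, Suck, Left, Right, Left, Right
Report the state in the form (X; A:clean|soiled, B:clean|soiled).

(B; A:clean, B:soiled)

t=1 Left ⇒ (A; A:clean, B:soiled)
t=2 Suck ⇒ (A; A:clean, B:soiled)
t=3 Left ⇒ (A; A:clean, B:soiled)
t=4 Suck ⇒ (A; A:clean, B:soiled)
t=5 Left ⇒ (A; A:clean, B:soiled)
t=6 Right ⇒ (B; A:clean, B:soiled)
t=7 Left ⇒ (A; A:clean, B:soiled)
t=8 Right ⇒ (B; A:clean, B:soiled)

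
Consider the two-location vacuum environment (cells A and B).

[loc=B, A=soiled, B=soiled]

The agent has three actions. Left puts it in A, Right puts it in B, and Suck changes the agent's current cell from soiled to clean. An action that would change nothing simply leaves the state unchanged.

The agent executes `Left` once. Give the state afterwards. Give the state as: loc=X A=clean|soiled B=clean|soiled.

start: loc=B A=soiled B=soiled
1) do Left; now loc=A A=soiled B=soiled

loc=A A=soiled B=soiled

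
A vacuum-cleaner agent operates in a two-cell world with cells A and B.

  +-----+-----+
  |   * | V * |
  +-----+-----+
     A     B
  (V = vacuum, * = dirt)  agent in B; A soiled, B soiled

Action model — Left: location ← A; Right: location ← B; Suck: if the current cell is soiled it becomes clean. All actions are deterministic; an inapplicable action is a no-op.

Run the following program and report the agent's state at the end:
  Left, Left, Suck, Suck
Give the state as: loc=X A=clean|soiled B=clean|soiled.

t=1 Left ⇒ loc=A A=soiled B=soiled
t=2 Left ⇒ loc=A A=soiled B=soiled
t=3 Suck ⇒ loc=A A=clean B=soiled
t=4 Suck ⇒ loc=A A=clean B=soiled

loc=A A=clean B=soiled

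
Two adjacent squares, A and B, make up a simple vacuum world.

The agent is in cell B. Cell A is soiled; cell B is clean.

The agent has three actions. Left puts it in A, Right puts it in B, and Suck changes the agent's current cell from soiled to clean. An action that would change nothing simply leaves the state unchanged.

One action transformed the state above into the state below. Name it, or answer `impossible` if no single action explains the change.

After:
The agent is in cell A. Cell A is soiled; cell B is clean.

try  Left: loc=A A=soiled B=clean  ← match
try Right: loc=B A=soiled B=clean
try  Suck: loc=B A=soiled B=clean

Left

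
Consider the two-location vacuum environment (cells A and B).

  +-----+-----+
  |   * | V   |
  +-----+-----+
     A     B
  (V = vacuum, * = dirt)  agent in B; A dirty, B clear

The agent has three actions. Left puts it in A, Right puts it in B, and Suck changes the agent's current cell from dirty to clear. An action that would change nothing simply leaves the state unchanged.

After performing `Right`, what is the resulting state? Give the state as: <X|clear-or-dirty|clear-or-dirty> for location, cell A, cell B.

<B|dirty|clear>

start: <B|dirty|clear>
1. Right → <B|dirty|clear>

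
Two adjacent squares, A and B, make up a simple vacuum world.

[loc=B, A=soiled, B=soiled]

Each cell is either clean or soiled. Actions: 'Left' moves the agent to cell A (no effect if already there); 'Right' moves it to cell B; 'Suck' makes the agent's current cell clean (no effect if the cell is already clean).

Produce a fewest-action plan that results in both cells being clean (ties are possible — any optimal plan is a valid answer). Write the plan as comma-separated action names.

Suck, Left, Suck

t=1 Suck ⇒ <B|soiled|clean>
t=2 Left ⇒ <A|soiled|clean>
t=3 Suck ⇒ <A|clean|clean>
min 3: Suck B + move + Suck A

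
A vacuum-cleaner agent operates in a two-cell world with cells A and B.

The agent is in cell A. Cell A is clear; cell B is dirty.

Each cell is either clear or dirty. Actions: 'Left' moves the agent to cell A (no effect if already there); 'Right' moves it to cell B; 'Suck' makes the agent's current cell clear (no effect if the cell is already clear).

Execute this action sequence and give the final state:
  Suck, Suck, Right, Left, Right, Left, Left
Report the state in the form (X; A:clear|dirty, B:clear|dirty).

(A; A:clear, B:dirty)

1) do Suck; now (A; A:clear, B:dirty)
2) do Suck; now (A; A:clear, B:dirty)
3) do Right; now (B; A:clear, B:dirty)
4) do Left; now (A; A:clear, B:dirty)
5) do Right; now (B; A:clear, B:dirty)
6) do Left; now (A; A:clear, B:dirty)
7) do Left; now (A; A:clear, B:dirty)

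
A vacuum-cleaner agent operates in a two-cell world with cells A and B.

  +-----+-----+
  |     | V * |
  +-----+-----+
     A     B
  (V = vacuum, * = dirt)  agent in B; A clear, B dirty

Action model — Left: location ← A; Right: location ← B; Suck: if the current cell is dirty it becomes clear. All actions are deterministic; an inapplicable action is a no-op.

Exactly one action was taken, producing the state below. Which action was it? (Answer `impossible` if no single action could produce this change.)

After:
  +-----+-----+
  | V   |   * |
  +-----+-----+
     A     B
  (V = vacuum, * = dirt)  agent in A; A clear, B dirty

try  Left: <A|clear|dirty>  ← match
try Right: <B|clear|dirty>
try  Suck: <B|clear|clear>

Left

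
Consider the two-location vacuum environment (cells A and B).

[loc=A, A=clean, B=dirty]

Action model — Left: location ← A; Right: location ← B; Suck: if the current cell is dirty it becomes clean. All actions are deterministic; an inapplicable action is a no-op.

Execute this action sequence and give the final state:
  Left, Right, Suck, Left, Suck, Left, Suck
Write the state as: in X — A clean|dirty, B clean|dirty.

[1] after Left: in A — A clean, B dirty
[2] after Right: in B — A clean, B dirty
[3] after Suck: in B — A clean, B clean
[4] after Left: in A — A clean, B clean
[5] after Suck: in A — A clean, B clean
[6] after Left: in A — A clean, B clean
[7] after Suck: in A — A clean, B clean

in A — A clean, B clean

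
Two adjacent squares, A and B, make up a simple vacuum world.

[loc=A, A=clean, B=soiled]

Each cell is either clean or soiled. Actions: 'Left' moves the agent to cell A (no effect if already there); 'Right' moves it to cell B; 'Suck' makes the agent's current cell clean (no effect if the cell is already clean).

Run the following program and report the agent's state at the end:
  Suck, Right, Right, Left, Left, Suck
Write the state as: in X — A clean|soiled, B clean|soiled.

Suck (#1): in A — A clean, B soiled
Right (#2): in B — A clean, B soiled
Right (#3): in B — A clean, B soiled
Left (#4): in A — A clean, B soiled
Left (#5): in A — A clean, B soiled
Suck (#6): in A — A clean, B soiled

in A — A clean, B soiled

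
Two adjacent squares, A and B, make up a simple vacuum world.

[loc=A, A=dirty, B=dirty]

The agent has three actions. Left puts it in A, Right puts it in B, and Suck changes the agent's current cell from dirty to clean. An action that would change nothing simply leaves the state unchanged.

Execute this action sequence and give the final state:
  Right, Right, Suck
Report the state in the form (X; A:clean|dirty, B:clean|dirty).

(B; A:dirty, B:clean)

step 1/3 (Right): (B; A:dirty, B:dirty)
step 2/3 (Right): (B; A:dirty, B:dirty)
step 3/3 (Suck): (B; A:dirty, B:clean)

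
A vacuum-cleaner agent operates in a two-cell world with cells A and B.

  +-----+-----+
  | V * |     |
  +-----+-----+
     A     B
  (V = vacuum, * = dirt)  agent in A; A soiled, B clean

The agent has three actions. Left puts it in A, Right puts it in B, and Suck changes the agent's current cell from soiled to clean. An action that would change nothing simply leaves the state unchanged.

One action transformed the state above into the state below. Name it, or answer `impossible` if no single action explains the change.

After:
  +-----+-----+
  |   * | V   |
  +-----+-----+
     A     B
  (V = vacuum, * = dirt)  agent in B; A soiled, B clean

Right

try  Left: <A|soiled|clean>
try Right: <B|soiled|clean>  ← match
try  Suck: <A|clean|clean>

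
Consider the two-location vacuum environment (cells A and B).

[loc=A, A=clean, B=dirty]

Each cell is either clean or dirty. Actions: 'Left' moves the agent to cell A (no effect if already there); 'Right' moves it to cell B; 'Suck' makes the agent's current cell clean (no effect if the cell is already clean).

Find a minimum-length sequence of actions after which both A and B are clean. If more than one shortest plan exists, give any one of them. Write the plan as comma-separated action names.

Right, Suck

[1] after Right: (B; A:clean, B:dirty)
[2] after Suck: (B; A:clean, B:clean)
min 2: go B then Suck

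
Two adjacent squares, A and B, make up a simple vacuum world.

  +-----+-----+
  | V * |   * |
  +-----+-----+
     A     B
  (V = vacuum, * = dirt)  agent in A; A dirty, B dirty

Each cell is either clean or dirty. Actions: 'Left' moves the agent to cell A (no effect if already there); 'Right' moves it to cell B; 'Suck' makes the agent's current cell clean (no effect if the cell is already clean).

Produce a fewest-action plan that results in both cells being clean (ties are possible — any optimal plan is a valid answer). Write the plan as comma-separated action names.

Suck, Right, Suck

Suck (#1): loc=A A=clean B=dirty
Right (#2): loc=B A=clean B=dirty
Suck (#3): loc=B A=clean B=clean
min 3: Suck A + move + Suck B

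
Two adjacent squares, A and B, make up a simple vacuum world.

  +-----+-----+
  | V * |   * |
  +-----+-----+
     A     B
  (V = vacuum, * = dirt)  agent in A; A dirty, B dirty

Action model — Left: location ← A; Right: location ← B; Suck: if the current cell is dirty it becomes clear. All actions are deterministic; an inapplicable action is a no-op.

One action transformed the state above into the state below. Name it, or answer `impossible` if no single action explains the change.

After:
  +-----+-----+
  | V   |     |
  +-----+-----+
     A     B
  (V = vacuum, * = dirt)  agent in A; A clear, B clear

try  Left: <A|dirty|dirty>
try Right: <B|dirty|dirty>
try  Suck: <A|clear|dirty>
no single action produces the after-state

impossible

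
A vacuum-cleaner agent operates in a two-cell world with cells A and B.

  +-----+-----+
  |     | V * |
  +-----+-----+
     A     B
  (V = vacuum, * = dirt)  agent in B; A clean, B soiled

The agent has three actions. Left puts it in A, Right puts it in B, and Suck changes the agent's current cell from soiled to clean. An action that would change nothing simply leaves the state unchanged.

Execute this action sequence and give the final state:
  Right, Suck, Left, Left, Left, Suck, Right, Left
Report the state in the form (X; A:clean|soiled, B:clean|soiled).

1. Right → (B; A:clean, B:soiled)
2. Suck → (B; A:clean, B:clean)
3. Left → (A; A:clean, B:clean)
4. Left → (A; A:clean, B:clean)
5. Left → (A; A:clean, B:clean)
6. Suck → (A; A:clean, B:clean)
7. Right → (B; A:clean, B:clean)
8. Left → (A; A:clean, B:clean)

(A; A:clean, B:clean)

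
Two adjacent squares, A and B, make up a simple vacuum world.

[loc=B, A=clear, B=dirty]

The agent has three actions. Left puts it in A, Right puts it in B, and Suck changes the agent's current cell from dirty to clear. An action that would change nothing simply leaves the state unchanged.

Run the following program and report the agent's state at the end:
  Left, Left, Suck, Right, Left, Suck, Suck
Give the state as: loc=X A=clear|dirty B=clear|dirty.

Left (#1): loc=A A=clear B=dirty
Left (#2): loc=A A=clear B=dirty
Suck (#3): loc=A A=clear B=dirty
Right (#4): loc=B A=clear B=dirty
Left (#5): loc=A A=clear B=dirty
Suck (#6): loc=A A=clear B=dirty
Suck (#7): loc=A A=clear B=dirty

loc=A A=clear B=dirty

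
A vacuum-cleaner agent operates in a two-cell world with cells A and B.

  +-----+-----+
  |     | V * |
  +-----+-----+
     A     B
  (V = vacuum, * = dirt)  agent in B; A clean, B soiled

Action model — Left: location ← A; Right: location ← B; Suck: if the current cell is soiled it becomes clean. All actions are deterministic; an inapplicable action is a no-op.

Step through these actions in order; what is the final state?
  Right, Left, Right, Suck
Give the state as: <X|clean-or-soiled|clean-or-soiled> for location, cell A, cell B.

t=1 Right ⇒ <B|clean|soiled>
t=2 Left ⇒ <A|clean|soiled>
t=3 Right ⇒ <B|clean|soiled>
t=4 Suck ⇒ <B|clean|clean>

<B|clean|clean>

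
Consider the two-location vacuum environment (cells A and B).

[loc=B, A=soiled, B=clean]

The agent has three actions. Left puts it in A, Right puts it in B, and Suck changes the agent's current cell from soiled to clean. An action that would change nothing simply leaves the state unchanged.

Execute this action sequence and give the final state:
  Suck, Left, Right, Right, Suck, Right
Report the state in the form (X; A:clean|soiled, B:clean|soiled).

1. Suck → (B; A:soiled, B:clean)
2. Left → (A; A:soiled, B:clean)
3. Right → (B; A:soiled, B:clean)
4. Right → (B; A:soiled, B:clean)
5. Suck → (B; A:soiled, B:clean)
6. Right → (B; A:soiled, B:clean)

(B; A:soiled, B:clean)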